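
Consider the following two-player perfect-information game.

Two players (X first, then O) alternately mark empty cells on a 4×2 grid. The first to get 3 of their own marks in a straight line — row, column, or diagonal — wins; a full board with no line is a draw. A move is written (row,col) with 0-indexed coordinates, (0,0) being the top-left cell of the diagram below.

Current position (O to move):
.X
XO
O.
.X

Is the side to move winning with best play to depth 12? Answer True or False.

O winning at [.X/XO/O./.X]: False

ply 1, O at .X/XO/O./.X | (0,0)=+0→OX/XO/O./.X*; (2,1)=+0→.X/XO/OO/.X; (3,0)=+0→.X/XO/O./OX
ply 2, X at OX/XO/O./.X | (2,1)=+0→OX/XO/OX/.X*; (3,0)=+0→OX/XO/O./XX
ply 3, O at OX/XO/OX/.X | (3,0)=+0→OX/XO/OX/OX*
ply 4: OX/XO/OX/OX is terminal +0 (X); from .X/XO/O./.X depth 12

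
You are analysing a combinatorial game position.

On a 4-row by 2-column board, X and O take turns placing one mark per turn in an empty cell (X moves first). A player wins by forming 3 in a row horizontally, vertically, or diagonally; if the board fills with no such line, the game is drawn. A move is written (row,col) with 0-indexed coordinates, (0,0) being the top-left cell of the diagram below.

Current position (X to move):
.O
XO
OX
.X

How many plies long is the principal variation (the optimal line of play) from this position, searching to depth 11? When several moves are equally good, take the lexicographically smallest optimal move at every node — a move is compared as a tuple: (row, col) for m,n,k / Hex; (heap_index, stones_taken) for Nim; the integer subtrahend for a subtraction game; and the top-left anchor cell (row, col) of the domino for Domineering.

ply 1, X at .O/XO/OX/.X | (0,0)=+0→XO/XO/OX/.X*; (3,0)=+0→.O/XO/OX/XX
ply 2, O at XO/XO/OX/.X | (3,0)=+0→XO/XO/OX/OX*
ply 3: XO/XO/OX/OX is terminal +0 (X); from .O/XO/OX/.X depth 11

PV length from [.O/XO/OX/.X]: 2 plies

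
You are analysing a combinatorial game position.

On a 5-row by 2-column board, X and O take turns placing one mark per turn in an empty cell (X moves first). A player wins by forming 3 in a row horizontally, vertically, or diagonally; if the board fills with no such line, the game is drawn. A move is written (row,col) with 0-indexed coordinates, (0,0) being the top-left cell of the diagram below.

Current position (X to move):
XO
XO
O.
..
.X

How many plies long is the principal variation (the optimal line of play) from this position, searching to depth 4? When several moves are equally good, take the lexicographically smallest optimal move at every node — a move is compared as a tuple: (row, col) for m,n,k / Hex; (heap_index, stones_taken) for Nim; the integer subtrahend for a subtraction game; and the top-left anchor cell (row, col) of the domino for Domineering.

PV length from [XO/XO/O./../.X]: 4 plies

ply 1, X at XO/XO/O./../.X | (2,1)=+0→XO/XO/OX/../.X*; (3,0)=-1→XO/XO/O./X./.X; (3,1)=-1→XO/XO/O./.X/.X; (4,0)=-1→XO/XO/O./../XX
ply 2, O at XO/XO/OX/../.X | (3,0)=-1→XO/XO/OX/O./.X; (3,1)=+0→XO/XO/OX/.O/.X*; (4,0)=-1→XO/XO/OX/../OX
ply 3, X at XO/XO/OX/.O/.X | (3,0)=+0→XO/XO/OX/XO/.X*; (4,0)=+0→XO/XO/OX/.O/XX
ply 4, O at XO/XO/OX/XO/.X | (4,0)=+0→XO/XO/OX/XO/OX*
ply 5: XO/XO/OX/XO/OX is terminal +0 (X); from XO/XO/O./../.X depth 4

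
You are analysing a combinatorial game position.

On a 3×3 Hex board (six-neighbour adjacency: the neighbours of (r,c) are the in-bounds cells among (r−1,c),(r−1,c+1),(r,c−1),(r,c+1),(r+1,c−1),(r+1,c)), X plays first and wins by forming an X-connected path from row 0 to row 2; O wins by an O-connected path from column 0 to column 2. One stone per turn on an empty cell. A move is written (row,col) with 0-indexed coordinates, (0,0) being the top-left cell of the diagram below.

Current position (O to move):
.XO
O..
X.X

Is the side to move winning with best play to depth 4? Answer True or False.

O winning at [.XO/O../X.X]: True

[.XO/O../X.X] O move#1: (0,0):-1/OXO/O../X.X, (1,1):+1/.XO/OO./X.X*, (1,2):-1/.XO/O.O/X.X, (2,1):-1/.XO/O../XOX
[.XO/OO./X.X] end (terminal -1, X#2); searched .XO/O../X.X to 4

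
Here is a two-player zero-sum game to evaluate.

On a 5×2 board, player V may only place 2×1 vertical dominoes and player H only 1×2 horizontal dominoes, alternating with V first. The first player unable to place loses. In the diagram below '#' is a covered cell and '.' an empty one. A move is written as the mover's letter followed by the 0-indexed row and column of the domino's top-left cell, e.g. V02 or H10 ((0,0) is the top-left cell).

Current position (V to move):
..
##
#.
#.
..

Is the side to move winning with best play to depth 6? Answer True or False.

p1 V@[../##/#./#./..]: V21[../##/##/##/..]-1* V31[../##/#./##/.#]-1
p2 H@[../##/##/##/..]: H00[##/##/##/##/..]+1* H40[../##/##/##/##]+1
p3 V@[##/##/##/##/..] terminal -1; root [../##/#./#./..] d6

V winning at [../##/#./#./..]: False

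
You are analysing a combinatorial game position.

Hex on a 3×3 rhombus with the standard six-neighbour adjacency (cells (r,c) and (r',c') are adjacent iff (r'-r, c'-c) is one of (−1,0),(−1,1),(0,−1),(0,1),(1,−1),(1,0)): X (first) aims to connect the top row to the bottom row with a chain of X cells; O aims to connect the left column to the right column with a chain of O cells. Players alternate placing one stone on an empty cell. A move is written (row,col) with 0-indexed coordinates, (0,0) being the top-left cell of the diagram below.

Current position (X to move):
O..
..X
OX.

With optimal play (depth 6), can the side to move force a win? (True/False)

ply 1, X at O../..X/OX. | (0,1)=+1→OX./..X/OX.*; (0,2)=+1→O.X/..X/OX.; (1,0)=-1→O../X.X/OX.; (1,1)=+1→O../.XX/OX.; (2,2)=-1→O../..X/OXX
ply 2, O at OX./..X/OX. | (0,2)=-1→OXO/..X/OX.*; (1,0)=-1→OX./O.X/OX.; (1,1)=-1→OX./.OX/OX.; (2,2)=-1→OX./..X/OXO
ply 3, X at OXO/..X/OX. | (1,0)=-1→OXO/X.X/OX.; (1,1)=+1→OXO/.XX/OX.*; (2,2)=-1→OXO/..X/OXX
ply 4: OXO/.XX/OX. is terminal -1 (O); from O../..X/OX. depth 6

X winning at [O../..X/OX.]: True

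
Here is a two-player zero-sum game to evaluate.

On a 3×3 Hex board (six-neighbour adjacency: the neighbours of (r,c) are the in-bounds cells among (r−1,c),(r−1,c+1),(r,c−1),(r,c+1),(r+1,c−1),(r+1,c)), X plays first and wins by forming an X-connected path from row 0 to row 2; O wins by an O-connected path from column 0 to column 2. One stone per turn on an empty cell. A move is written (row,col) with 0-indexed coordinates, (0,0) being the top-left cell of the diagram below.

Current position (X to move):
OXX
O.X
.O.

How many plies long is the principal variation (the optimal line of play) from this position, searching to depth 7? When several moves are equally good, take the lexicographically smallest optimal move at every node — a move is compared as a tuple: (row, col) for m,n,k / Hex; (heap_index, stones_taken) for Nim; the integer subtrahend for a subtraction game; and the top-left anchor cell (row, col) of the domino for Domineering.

PV length from [OXX/O.X/.O.]: 3 plies

p1 X@[OXX/O.X/.O.]: (1,1)[OXX/OXX/.O.]+1* (2,0)[OXX/O.X/XO.]+1 (2,2)[OXX/O.X/.OX]+1
p2 O@[OXX/OXX/.O.]: (2,0)[OXX/OXX/OO.]-1* (2,2)[OXX/OXX/.OO]-1
p3 X@[OXX/OXX/OO.]: (2,2)[OXX/OXX/OOX]+1*
p4 O@[OXX/OXX/OOX] terminal -1; root [OXX/O.X/.O.] d7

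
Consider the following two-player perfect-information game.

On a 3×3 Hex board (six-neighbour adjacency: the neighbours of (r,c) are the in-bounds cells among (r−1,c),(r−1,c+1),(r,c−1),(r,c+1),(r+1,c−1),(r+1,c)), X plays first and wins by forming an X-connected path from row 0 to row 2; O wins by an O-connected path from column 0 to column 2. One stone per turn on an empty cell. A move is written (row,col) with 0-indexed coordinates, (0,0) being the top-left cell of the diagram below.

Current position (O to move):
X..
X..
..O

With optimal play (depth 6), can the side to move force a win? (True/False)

O winning at [X../X../..O]: True

[X../X../..O] O move#1: (0,1):-1/XO./X../..O, (0,2):-1/X.O/X../..O, (1,1):-1/X../XO./..O, (1,2):-1/X../X.O/..O, (2,0):+1/X../X../O.O*, (2,1):-1/X../X../.OO
[X../X../O.O] X move#2: (0,1):-1/XX./X../O.O*, (0,2):-1/X.X/X../O.O, (1,1):-1/X../XX./O.O, (1,2):-1/X../X.X/O.O, (2,1):-1/X../X../OXO
[XX./X../O.O] O move#3: (0,2):+1/XXO/X../O.O*, (1,1):+1/XX./XO./O.O, (1,2):+1/XX./X.O/O.O, (2,1):+1/XX./X../OOO
[XXO/X../O.O] X move#4: (1,1):-1/XXO/XX./O.O*, (1,2):-1/XXO/X.X/O.O, (2,1):-1/XXO/X../OXO
[XXO/XX./O.O] O move#5: (1,2):-1/XXO/XXO/O.O, (2,1):+1/XXO/XX./OOO*
[XXO/XX./OOO] end (terminal -1, X#6); searched X../X../..O to 6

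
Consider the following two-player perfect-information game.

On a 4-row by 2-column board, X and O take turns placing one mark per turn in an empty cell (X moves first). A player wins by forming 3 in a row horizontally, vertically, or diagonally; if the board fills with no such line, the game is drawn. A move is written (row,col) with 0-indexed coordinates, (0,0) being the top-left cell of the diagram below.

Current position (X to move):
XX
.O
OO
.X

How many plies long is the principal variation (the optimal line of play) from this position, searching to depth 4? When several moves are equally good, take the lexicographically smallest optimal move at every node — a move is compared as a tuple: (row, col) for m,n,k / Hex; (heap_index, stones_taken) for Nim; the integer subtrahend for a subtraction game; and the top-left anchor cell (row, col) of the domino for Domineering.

[XX/.O/OO/.X] X move#1: (1,0):+0/XX/XO/OO/.X*, (3,0):+0/XX/.O/OO/XX
[XX/XO/OO/.X] O move#2: (3,0):+0/XX/XO/OO/OX*
[XX/XO/OO/OX] end (terminal +0, X#3); searched XX/.O/OO/.X to 4

PV length from [XX/.O/OO/.X]: 2 plies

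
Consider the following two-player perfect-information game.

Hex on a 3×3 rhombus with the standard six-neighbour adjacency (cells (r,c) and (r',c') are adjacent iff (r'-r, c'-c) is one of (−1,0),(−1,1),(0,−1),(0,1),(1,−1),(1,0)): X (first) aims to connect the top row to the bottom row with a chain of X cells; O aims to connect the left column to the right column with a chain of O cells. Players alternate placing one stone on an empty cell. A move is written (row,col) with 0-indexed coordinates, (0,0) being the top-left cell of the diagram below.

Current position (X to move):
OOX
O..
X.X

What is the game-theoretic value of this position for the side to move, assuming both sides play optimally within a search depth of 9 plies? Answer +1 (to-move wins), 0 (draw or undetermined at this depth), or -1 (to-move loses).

value(OOX/O../X.X, X) = +1

p1 X@[OOX/O../X.X]: (1,1)[OOX/OX./X.X]+1* (1,2)[OOX/O.X/X.X]+1 (2,1)[OOX/O../XXX]+1
p2 O@[OOX/OX./X.X] terminal -1; root [OOX/O../X.X] d9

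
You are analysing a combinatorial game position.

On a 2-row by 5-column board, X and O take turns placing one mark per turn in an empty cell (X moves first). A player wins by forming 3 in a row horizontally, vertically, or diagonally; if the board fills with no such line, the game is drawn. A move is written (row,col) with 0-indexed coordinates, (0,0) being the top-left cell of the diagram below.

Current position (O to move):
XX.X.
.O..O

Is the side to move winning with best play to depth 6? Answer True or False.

ply 1, O at XX.X./.O..O | (0,2)=+0→XXOX./.O..O*; (0,4)=-1→XX.XO/.O..O; (1,0)=-1→XX.X./OO..O; (1,2)=-1→XX.X./.OO.O; (1,3)=-1→XX.X./.O.OO
ply 2, X at XXOX./.O..O | (0,4)=-1→XXOXX/.O..O; (1,0)=+0→XXOX./XO..O*; (1,2)=+0→XXOX./.OX.O; (1,3)=+0→XXOX./.O.XO
ply 3, O at XXOX./XO..O | (0,4)=+0→XXOXO/XO..O*; (1,2)=+0→XXOX./XOO.O; (1,3)=+0→XXOX./XO.OO
ply 4, X at XXOXO/XO..O | (1,2)=+0→XXOXO/XOX.O*; (1,3)=+0→XXOXO/XO.XO
ply 5, O at XXOXO/XOX.O | (1,3)=+0→XXOXO/XOXOO*
ply 6: XXOXO/XOXOO is terminal +0 (X); from XX.X./.O..O depth 6

O winning at [XX.X./.O..O]: False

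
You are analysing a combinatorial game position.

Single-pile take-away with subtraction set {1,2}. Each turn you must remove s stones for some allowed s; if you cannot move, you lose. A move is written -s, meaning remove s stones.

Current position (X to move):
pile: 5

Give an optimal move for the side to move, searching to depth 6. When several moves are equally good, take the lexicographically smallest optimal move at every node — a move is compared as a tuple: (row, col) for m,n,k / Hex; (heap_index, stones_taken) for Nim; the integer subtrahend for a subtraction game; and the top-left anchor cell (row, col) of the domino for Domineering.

ply 1, X at 5 | -1=-1→4; -2=+1→3*
ply 2, O at 3 | -1=-1→2*; -2=-1→1
ply 3, X at 2 | -1=-1→1; -2=+1→0*
ply 4: 0 is terminal -1 (O); from 5 depth 6

X's best at [5]: -2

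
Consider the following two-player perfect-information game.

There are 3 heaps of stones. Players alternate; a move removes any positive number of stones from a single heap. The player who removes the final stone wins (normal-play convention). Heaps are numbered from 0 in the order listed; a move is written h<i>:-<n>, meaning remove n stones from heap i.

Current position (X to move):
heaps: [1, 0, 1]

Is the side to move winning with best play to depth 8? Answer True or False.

ply 1, X at (1,0,1) | h0:-1=-1→(0,0,1)*; h2:-1=-1→(1,0,0)
ply 2, O at (0,0,1) | h2:-1=+1→(0,0,0)*
ply 3: (0,0,0) is terminal -1 (X); from (1,0,1) depth 8

X winning at [(1,0,1)]: False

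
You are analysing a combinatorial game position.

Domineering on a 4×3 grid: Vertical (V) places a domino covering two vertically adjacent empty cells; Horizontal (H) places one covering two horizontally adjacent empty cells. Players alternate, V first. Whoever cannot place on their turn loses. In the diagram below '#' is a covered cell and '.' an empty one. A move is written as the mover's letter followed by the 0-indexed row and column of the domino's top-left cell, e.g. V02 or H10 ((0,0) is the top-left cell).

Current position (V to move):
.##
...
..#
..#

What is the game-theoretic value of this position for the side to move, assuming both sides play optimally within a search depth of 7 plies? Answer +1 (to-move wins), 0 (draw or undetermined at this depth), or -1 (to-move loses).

value(.##/.../..#/..#, V) = +1

ply 1, V at .##/.../..#/..# | V00=-1→###/#../..#/..#; V10=+1→.##/#../#.#/..#*; V11=+1→.##/.#./.##/..#; V20=+1→.##/.../#.#/#.#; V21=+1→.##/.../.##/.##
ply 2, H at .##/#../#.#/..# | H11=-1→.##/###/#.#/..#*; H30=-1→.##/#../#.#/###
ply 3, V at .##/###/#.#/..# | V21=+1→.##/###/###/.##*
ply 4: .##/###/###/.## is terminal -1 (H); from .##/.../..#/..# depth 7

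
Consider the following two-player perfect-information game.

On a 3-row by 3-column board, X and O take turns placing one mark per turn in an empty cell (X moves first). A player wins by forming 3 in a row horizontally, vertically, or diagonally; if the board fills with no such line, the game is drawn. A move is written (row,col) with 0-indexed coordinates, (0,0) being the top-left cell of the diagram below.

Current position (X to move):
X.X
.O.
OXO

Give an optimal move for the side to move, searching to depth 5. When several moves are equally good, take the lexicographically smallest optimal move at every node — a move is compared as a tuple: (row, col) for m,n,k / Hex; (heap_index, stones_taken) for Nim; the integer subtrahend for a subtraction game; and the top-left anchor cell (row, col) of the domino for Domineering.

X's best at [X.X/.O./OXO]: (0,1)

p1 X@[X.X/.O./OXO]: (0,1)[XXX/.O./OXO]+1* (1,0)[X.X/XO./OXO]+0 (1,2)[X.X/.OX/OXO]+0
p2 O@[XXX/.O./OXO] terminal -1; root [X.X/.O./OXO] d5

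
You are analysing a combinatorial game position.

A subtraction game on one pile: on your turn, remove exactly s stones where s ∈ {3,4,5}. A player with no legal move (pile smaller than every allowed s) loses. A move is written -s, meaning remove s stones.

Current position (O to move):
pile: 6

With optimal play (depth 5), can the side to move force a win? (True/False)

[6] O move#1: -3:-1/3, -4:+1/2*, -5:+1/1
[2] end (terminal -1, X#2); searched 6 to 5

O winning at [6]: True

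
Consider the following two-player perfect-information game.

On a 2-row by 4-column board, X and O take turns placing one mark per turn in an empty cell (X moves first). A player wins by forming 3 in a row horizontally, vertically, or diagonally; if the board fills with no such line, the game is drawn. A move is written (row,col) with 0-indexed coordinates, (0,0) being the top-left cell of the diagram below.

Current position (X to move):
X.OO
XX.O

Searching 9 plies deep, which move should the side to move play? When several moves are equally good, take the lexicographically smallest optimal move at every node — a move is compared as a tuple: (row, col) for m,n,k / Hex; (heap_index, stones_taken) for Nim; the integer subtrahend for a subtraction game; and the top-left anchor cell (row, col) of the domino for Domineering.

[X.OO/XX.O] X move#1: (0,1):+0/XXOO/XX.O, (1,2):+1/X.OO/XXXO*
[X.OO/XXXO] end (terminal -1, O#2); searched X.OO/XX.O to 9

X's best at [X.OO/XX.O]: (1,2)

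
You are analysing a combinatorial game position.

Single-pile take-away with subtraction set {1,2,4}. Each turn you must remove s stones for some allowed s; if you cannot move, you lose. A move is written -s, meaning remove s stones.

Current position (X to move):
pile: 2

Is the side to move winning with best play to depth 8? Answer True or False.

X winning at [2]: True

ply 1, X at 2 | -1=-1→1; -2=+1→0*
ply 2: 0 is terminal -1 (O); from 2 depth 8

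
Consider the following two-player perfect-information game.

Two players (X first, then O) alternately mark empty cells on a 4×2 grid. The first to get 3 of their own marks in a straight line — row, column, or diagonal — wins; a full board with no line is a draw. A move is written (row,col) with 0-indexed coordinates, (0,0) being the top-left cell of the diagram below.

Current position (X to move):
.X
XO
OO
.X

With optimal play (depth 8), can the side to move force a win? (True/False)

[.X/XO/OO/.X] X move#1: (0,0):+0/XX/XO/OO/.X*, (3,0):+0/.X/XO/OO/XX
[XX/XO/OO/.X] O move#2: (3,0):+0/XX/XO/OO/OX*
[XX/XO/OO/OX] end (terminal +0, X#3); searched .X/XO/OO/.X to 8

X winning at [.X/XO/OO/.X]: False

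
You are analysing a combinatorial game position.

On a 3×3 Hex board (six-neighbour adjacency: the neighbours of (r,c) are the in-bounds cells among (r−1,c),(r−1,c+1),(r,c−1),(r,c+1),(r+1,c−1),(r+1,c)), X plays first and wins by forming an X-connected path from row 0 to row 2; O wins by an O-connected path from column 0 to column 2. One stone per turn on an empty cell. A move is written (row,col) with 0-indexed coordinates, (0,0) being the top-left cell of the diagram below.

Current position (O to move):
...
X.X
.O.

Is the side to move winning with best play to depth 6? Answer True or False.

[.../X.X/.O.] O move#1: (0,0):-1/O../X.X/.O.*, (0,1):-1/.O./X.X/.O., (0,2):-1/..O/X.X/.O., (1,1):-1/.../XOX/.O., (2,0):-1/.../X.X/OO., (2,2):-1/.../X.X/.OO
[O../X.X/.O.] X move#2: (0,1):+1/OX./X.X/.O.*, (0,2):+1/O.X/X.X/.O., (1,1):+1/O../XXX/.O., (2,0):+1/O../X.X/XO., (2,2):+1/O../X.X/.OX
[OX./X.X/.O.] O move#3: (0,2):-1/OXO/X.X/.O.*, (1,1):-1/OX./XOX/.O., (2,0):-1/OX./X.X/OO., (2,2):-1/OX./X.X/.OO
[OXO/X.X/.O.] X move#4: (1,1):+1/OXO/XXX/.O.*, (2,0):+1/OXO/X.X/XO., (2,2):+1/OXO/X.X/.OX
[OXO/XXX/.O.] O move#5: (2,0):-1/OXO/XXX/OO.*, (2,2):-1/OXO/XXX/.OO
[OXO/XXX/OO.] X move#6: (2,2):+1/OXO/XXX/OOX*
[OXO/XXX/OOX] end (terminal -1, O#7); searched .../X.X/.O. to 6

O winning at [.../X.X/.O.]: False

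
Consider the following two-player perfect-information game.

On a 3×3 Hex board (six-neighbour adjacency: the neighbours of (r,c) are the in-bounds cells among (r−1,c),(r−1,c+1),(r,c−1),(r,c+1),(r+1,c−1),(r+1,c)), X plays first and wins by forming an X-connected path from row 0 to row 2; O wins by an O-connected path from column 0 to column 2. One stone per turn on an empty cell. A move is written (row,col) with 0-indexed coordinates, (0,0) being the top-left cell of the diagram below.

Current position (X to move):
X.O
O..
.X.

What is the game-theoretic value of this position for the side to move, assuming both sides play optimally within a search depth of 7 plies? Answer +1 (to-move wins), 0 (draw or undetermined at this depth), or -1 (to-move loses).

value(X.O/O../.X., X) = -1

ply 1, X at X.O/O../.X. | (0,1)=-1→XXO/O../.X.*; (1,1)=-1→X.O/OX./.X.; (1,2)=-1→X.O/O.X/.X.; (2,0)=-1→X.O/O../XX.; (2,2)=-1→X.O/O../.XX
ply 2, O at XXO/O../.X. | (1,1)=+1→XXO/OO./.X.*; (1,2)=-1→XXO/O.O/.X.; (2,0)=-1→XXO/O../OX.; (2,2)=-1→XXO/O../.XO
ply 3: XXO/OO./.X. is terminal -1 (X); from X.O/O../.X. depth 7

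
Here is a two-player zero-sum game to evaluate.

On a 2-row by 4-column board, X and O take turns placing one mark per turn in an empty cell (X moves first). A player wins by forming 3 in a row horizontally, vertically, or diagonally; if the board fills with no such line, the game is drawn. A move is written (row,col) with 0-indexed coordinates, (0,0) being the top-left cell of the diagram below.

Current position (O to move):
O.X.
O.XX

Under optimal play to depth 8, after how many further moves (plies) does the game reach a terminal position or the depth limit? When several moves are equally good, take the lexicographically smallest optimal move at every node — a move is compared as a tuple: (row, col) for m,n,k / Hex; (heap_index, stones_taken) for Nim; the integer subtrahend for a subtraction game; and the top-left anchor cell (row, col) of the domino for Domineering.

PV length from [O.X./O.XX]: 3 plies

ply 1, O at O.X./O.XX | (0,1)=-1→OOX./O.XX; (0,3)=-1→O.XO/O.XX; (1,1)=+0→O.X./OOXX*
ply 2, X at O.X./OOXX | (0,1)=+0→OXX./OOXX*; (0,3)=+0→O.XX/OOXX
ply 3, O at OXX./OOXX | (0,3)=+0→OXXO/OOXX*
ply 4: OXXO/OOXX is terminal +0 (X); from O.X./O.XX depth 8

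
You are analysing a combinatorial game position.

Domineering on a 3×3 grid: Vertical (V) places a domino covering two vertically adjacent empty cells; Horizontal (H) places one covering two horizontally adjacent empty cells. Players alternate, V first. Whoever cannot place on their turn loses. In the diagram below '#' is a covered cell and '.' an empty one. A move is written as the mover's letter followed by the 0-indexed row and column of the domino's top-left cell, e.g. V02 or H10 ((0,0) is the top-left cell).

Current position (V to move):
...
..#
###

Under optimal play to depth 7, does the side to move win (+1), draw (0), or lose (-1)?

value(.../..#/###, V) = +1

ply 1, V at .../..#/### | V00=-1→#../#.#/###; V01=+1→.#./.##/###*
ply 2: .#./.##/### is terminal -1 (H); from .../..#/### depth 7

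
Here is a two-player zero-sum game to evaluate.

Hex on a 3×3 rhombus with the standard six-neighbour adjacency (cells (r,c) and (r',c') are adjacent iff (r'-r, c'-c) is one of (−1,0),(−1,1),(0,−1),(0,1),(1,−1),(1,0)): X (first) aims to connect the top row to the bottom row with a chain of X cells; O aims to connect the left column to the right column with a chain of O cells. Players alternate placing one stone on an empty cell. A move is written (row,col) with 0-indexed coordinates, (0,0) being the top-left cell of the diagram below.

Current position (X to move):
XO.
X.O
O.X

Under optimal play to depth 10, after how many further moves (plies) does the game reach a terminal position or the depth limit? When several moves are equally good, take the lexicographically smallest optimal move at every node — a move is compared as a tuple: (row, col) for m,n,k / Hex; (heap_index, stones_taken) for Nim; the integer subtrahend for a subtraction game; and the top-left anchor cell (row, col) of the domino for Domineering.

PV length from [XO./X.O/O.X]: 2 plies

[XO./X.O/O.X] X move#1: (0,2):-1/XOX/X.O/O.X*, (1,1):-1/XO./XXO/O.X, (2,1):-1/XO./X.O/OXX
[XOX/X.O/O.X] O move#2: (1,1):+1/XOX/XOO/O.X*, (2,1):+1/XOX/X.O/OOX
[XOX/XOO/O.X] end (terminal -1, X#3); searched XO./X.O/O.X to 10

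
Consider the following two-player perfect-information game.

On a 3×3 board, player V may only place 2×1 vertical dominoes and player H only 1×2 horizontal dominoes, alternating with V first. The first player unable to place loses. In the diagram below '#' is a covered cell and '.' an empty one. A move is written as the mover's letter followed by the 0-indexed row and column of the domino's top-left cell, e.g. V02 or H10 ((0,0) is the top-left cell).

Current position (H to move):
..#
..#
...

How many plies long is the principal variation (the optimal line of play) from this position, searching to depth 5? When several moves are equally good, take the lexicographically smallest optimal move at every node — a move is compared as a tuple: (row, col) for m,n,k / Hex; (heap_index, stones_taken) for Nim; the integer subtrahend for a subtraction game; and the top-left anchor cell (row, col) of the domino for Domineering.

p1 H@[..#/..#/...]: H00[###/..#/...]-1 H10[..#/###/...]+1* H20[..#/..#/##.]-1 H21[..#/..#/.##]-1
p2 V@[..#/###/...] terminal -1; root [..#/..#/...] d5

PV length from [..#/..#/...]: 1 ply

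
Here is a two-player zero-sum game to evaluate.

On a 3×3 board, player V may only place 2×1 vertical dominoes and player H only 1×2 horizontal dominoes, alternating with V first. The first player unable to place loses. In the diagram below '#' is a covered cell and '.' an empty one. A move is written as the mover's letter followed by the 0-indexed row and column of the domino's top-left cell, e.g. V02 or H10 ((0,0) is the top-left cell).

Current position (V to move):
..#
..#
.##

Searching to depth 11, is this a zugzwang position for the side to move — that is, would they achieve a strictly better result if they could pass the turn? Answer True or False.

zugzwang(..#/..#/.##, V) = False

ply 1, V at ..#/..#/.## | V00=+1→#.#/#.#/.##*; V01=+1→.##/.##/.##; V10=-1→..#/#.#/###
ply 2: #.#/#.#/.## is terminal -1 (H); from ..#/..#/.## depth 11
pass branch (H moves first from the same position):
  | ply 1, H at ..#/..#/.## | H00=-1→###/..#/.##; H10=+1→..#/###/.##*
  | ply 2: ..#/###/.## is terminal -1 (V); from ..#/..#/.## depth 11
V moving scores +1; V passing scores -1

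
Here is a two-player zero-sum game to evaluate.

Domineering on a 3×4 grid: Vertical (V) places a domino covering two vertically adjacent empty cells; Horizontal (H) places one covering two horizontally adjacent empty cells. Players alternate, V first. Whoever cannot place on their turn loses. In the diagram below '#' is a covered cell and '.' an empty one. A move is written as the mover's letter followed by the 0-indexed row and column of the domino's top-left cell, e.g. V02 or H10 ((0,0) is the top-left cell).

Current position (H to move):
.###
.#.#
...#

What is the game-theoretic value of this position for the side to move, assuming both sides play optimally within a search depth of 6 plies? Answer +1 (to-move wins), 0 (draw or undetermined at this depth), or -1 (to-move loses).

value(.###/.#.#/...#, H) = -1

ply 1, H at .###/.#.#/...# | H20=-1→.###/.#.#/##.#*; H21=-1→.###/.#.#/.###
ply 2, V at .###/.#.#/##.# | V00=+1→####/##.#/##.#*; V12=+1→.###/.###/####
ply 3: ####/##.#/##.# is terminal -1 (H); from .###/.#.#/...# depth 6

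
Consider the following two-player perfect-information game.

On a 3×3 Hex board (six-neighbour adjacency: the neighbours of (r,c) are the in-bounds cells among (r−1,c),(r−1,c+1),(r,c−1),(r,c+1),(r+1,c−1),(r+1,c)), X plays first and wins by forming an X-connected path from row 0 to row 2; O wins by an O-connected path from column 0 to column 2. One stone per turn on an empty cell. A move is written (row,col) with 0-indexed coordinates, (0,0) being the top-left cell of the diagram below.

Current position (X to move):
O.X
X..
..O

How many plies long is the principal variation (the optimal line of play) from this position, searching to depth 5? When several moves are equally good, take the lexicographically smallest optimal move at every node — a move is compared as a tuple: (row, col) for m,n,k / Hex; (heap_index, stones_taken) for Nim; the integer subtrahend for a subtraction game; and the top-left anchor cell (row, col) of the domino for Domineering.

PV length from [O.X/X../..O]: 5 plies

ply 1, X at O.X/X../..O | (0,1)=+1→OXX/X../..O*; (1,1)=+1→O.X/XX./..O; (1,2)=+1→O.X/X.X/..O; (2,0)=+1→O.X/X../X.O; (2,1)=+1→O.X/X../.XO
ply 2, O at OXX/X../..O | (1,1)=-1→OXX/XO./..O*; (1,2)=-1→OXX/X.O/..O; (2,0)=-1→OXX/X../O.O; (2,1)=-1→OXX/X../.OO
ply 3, X at OXX/XO./..O | (1,2)=+1→OXX/XOX/..O*; (2,0)=+1→OXX/XO./X.O; (2,1)=+1→OXX/XO./.XO
ply 4, O at OXX/XOX/..O | (2,0)=-1→OXX/XOX/O.O*; (2,1)=-1→OXX/XOX/.OO
ply 5, X at OXX/XOX/O.O | (2,1)=+1→OXX/XOX/OXO*
ply 6: OXX/XOX/OXO is terminal -1 (O); from O.X/X../..O depth 5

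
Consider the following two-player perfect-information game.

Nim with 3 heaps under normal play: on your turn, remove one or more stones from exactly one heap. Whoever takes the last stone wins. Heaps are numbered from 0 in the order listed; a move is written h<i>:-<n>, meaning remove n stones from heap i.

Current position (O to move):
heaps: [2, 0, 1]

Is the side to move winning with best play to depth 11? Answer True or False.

O winning at [(2,0,1)]: True

[(2,0,1)] O move#1: h0:-1:+1/(1,0,1)*, h0:-2:-1/(0,0,1), h2:-1:-1/(2,0,0)
[(1,0,1)] X move#2: h0:-1:-1/(0,0,1)*, h2:-1:-1/(1,0,0)
[(0,0,1)] O move#3: h2:-1:+1/(0,0,0)*
[(0,0,0)] end (terminal -1, X#4); searched (2,0,1) to 11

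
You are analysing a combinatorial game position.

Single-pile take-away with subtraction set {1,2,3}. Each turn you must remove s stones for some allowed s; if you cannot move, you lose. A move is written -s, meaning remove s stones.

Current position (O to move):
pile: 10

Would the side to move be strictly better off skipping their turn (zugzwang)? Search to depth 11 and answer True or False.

zugzwang(10, O) = False

p1 O@[10]: -1[9]-1 -2[8]+1* -3[7]-1
p2 X@[8]: -1[7]-1* -2[6]-1 -3[5]-1
p3 O@[7]: -1[6]-1 -2[5]-1 -3[4]+1*
p4 X@[4]: -1[3]-1* -2[2]-1 -3[1]-1
p5 O@[3]: -1[2]-1 -2[1]-1 -3[0]+1*
p6 X@[0] terminal -1; root [10] d11
suppose O passes — search the same position with X to move:
pass> p1 X@[10]: -1[9]-1 -2[8]+1* -3[7]-1
pass> p2 O@[8]: -1[7]-1* -2[6]-1 -3[5]-1
pass> p3 X@[7]: -1[6]-1 -2[5]-1 -3[4]+1*
pass> p4 O@[4]: -1[3]-1* -2[2]-1 -3[1]-1
pass> p5 X@[3]: -1[2]-1 -2[1]-1 -3[0]+1*
pass> p6 O@[0] terminal -1; root [10] d11
for O: play +1, pass -1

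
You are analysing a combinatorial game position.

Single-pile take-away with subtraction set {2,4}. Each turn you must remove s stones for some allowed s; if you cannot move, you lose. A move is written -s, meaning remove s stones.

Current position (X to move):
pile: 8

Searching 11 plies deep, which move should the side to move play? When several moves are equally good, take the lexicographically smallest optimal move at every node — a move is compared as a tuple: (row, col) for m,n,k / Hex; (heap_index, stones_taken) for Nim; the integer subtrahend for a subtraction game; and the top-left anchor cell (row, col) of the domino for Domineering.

p1 X@[8]: -2[6]+1* -4[4]-1
p2 O@[6]: -2[4]-1* -4[2]-1
p3 X@[4]: -2[2]-1 -4[0]+1*
p4 O@[0] terminal -1; root [8] d11

X's best at [8]: -2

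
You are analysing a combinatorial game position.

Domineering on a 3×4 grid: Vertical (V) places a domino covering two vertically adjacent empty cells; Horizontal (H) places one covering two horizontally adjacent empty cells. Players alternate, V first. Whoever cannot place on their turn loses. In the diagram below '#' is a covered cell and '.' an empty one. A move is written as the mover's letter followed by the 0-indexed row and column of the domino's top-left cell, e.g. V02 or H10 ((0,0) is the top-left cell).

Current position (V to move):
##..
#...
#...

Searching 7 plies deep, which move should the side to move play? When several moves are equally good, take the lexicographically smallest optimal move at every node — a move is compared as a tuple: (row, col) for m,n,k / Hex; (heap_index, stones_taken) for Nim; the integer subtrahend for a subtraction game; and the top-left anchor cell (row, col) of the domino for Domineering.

p1 V@[##../#.../#...]: V02[###./#.#./#...]+1* V03[##.#/#..#/#...]-1 V11[##../##../##..]-1 V12[##../#.#./#.#.]+1 V13[##../#..#/#..#]-1
p2 H@[###./#.#./#...]: H21[###./#.#./###.]-1* H22[###./#.#./#.##]-1
p3 V@[###./#.#./###.]: V03[####/#.##/###.]+1* V13[###./#.##/####]+1
p4 H@[####/#.##/###.] terminal -1; root [##../#.../#...] d7

V's best at [##../#.../#...]: V02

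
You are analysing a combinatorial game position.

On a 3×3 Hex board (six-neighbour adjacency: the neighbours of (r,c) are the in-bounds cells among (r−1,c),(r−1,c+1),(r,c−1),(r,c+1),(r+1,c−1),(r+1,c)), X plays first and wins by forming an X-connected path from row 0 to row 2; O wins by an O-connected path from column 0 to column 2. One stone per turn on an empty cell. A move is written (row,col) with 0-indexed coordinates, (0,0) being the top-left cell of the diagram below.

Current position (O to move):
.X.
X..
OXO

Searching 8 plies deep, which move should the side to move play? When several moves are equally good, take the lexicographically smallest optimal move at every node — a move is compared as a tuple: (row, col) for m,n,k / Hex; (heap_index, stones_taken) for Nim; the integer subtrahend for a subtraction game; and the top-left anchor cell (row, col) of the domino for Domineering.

ply 1, O at .X./X../OXO | (0,0)=-1→OX./X../OXO; (0,2)=-1→.XO/X../OXO; (1,1)=+1→.X./XO./OXO*; (1,2)=-1→.X./X.O/OXO
ply 2, X at .X./XO./OXO | (0,0)=-1→XX./XO./OXO*; (0,2)=-1→.XX/XO./OXO; (1,2)=-1→.X./XOX/OXO
ply 3, O at XX./XO./OXO | (0,2)=+1→XXO/XO./OXO*; (1,2)=+1→XX./XOO/OXO
ply 4: XXO/XO./OXO is terminal -1 (X); from .X./X../OXO depth 8

O's best at [.X./X../OXO]: (1,1)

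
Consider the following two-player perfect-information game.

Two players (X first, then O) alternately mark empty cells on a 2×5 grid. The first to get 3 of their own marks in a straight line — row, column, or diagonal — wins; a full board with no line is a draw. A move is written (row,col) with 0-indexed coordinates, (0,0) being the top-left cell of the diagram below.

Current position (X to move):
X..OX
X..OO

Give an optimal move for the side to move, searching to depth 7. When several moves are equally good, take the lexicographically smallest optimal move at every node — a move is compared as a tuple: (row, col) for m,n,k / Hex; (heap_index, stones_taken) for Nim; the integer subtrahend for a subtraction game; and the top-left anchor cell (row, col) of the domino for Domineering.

X's best at [X..OX/X..OO]: (1,2)

ply 1, X at X..OX/X..OO | (0,1)=-1→XX.OX/X..OO; (0,2)=-1→X.XOX/X..OO; (1,1)=-1→X..OX/XX.OO; (1,2)=+0→X..OX/X.XOO*
ply 2, O at X..OX/X.XOO | (0,1)=-1→XO.OX/X.XOO; (0,2)=-1→X.OOX/X.XOO; (1,1)=+0→X..OX/XOXOO*
ply 3, X at X..OX/XOXOO | (0,1)=+0→XX.OX/XOXOO*; (0,2)=+0→X.XOX/XOXOO
ply 4, O at XX.OX/XOXOO | (0,2)=+0→XXOOX/XOXOO*
ply 5: XXOOX/XOXOO is terminal +0 (X); from X..OX/X..OO depth 7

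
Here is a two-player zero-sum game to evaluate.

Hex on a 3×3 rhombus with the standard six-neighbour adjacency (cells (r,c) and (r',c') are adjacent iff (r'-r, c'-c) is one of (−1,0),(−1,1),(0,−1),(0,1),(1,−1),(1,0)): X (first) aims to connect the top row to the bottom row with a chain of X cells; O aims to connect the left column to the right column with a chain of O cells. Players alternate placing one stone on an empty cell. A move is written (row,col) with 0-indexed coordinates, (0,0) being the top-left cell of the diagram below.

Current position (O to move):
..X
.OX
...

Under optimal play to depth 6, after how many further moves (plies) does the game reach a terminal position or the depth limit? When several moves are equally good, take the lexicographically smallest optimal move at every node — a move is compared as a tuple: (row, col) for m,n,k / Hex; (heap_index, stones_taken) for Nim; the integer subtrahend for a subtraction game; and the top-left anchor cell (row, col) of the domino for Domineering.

p1 O@[..X/.OX/...]: (0,0)[O.X/.OX/...]-1* (0,1)[.OX/.OX/...]-1 (1,0)[..X/OOX/...]-1 (2,0)[..X/.OX/O..]-1 (2,1)[..X/.OX/.O.]-1 (2,2)[..X/.OX/..O]-1
p2 X@[O.X/.OX/...]: (0,1)[OXX/.OX/...]+1* (1,0)[O.X/XOX/...]+1 (2,0)[O.X/.OX/X..]+1 (2,1)[O.X/.OX/.X.]+1 (2,2)[O.X/.OX/..X]+1
p3 O@[OXX/.OX/...]: (1,0)[OXX/OOX/...]-1* (2,0)[OXX/.OX/O..]-1 (2,1)[OXX/.OX/.O.]-1 (2,2)[OXX/.OX/..O]-1
p4 X@[OXX/OOX/...]: (2,0)[OXX/OOX/X..]+1* (2,1)[OXX/OOX/.X.]+1 (2,2)[OXX/OOX/..X]+1
p5 O@[OXX/OOX/X..]: (2,1)[OXX/OOX/XO.]-1* (2,2)[OXX/OOX/X.O]-1
p6 X@[OXX/OOX/XO.]: (2,2)[OXX/OOX/XOX]+1*
p7 O@[OXX/OOX/XOX] terminal -1; root [..X/.OX/...] d6

PV length from [..X/.OX/...]: 6 plies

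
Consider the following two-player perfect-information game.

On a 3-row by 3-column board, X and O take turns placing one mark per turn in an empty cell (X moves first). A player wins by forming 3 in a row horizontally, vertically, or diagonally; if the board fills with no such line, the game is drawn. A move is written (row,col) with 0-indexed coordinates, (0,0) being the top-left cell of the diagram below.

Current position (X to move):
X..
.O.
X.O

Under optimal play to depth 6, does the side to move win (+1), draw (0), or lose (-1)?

p1 X@[X../.O./X.O]: (0,1)[XX./.O./X.O]+1* (0,2)[X.X/.O./X.O]+1 (1,0)[X../XO./X.O]+1 (1,2)[X../.OX/X.O]+0 (2,1)[X../.O./XXO]+0
p2 O@[XX./.O./X.O]: (0,2)[XXO/.O./X.O]-1* (1,0)[XX./OO./X.O]-1 (1,2)[XX./.OO/X.O]-1 (2,1)[XX./.O./XOO]-1
p3 X@[XXO/.O./X.O]: (1,0)[XXO/XO./X.O]+1* (1,2)[XXO/.OX/X.O]+0 (2,1)[XXO/.O./XXO]-1
p4 O@[XXO/XO./X.O] terminal -1; root [X../.O./X.O] d6

value(X../.O./X.O, X) = +1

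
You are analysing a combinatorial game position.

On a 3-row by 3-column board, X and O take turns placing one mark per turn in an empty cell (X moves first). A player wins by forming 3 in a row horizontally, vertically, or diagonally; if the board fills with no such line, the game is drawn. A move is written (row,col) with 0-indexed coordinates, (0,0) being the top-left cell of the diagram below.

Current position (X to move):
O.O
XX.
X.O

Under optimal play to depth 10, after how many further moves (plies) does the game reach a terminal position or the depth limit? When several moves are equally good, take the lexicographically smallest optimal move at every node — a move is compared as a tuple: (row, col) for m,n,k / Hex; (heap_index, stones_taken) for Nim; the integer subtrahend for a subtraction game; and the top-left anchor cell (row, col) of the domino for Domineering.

PV length from [O.O/XX./X.O]: 1 ply

[O.O/XX./X.O] X move#1: (0,1):-1/OXO/XX./X.O, (1,2):+1/O.O/XXX/X.O*, (2,1):-1/O.O/XX./XXO
[O.O/XXX/X.O] end (terminal -1, O#2); searched O.O/XX./X.O to 10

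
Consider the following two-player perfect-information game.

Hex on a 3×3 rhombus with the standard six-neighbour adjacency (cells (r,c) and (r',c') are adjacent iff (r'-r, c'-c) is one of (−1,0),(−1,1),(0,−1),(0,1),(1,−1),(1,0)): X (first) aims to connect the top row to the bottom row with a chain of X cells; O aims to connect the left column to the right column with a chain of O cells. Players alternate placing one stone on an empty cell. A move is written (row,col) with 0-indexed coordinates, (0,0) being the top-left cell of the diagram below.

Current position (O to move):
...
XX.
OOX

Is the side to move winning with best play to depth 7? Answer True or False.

ply 1, O at .../XX./OOX | (0,0)=-1→O../XX./OOX; (0,1)=-1→.O./XX./OOX; (0,2)=-1→..O/XX./OOX; (1,2)=+1→.../XXO/OOX*
ply 2: .../XXO/OOX is terminal -1 (X); from .../XX./OOX depth 7

O winning at [.../XX./OOX]: True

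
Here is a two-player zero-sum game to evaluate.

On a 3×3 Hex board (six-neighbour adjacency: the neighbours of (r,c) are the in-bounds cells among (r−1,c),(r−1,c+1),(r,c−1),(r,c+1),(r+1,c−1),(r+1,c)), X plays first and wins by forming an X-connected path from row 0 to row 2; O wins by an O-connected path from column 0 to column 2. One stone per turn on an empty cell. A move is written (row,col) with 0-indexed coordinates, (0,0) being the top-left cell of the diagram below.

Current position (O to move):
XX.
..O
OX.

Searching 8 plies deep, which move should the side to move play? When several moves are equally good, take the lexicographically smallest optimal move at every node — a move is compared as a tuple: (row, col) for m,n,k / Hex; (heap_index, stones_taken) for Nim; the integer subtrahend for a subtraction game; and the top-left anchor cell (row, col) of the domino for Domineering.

ply 1, O at XX./..O/OX. | (0,2)=-1→XXO/..O/OX.; (1,0)=-1→XX./O.O/OX.; (1,1)=+1→XX./.OO/OX.*; (2,2)=-1→XX./..O/OXO
ply 2: XX./.OO/OX. is terminal -1 (X); from XX./..O/OX. depth 8

O's best at [XX./..O/OX.]: (1,1)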